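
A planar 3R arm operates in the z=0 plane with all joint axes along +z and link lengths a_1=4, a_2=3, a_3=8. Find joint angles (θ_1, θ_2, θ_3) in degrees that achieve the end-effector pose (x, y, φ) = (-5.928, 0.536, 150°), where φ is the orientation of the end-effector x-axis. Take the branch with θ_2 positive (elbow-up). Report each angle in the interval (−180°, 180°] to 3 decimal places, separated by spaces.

wrist centre = target − a_3·(cos φ, sin φ) = (1.0002, -3.4640)
cos θ_2 = (12.9997−4²−3²)/(2·4·3) = -0.5000; θ_2 = 120.0008° (elbow-up)
β = atan2(-3.4640,1.0002) = -73.8943°; ψ = atan2(2.5981,2.5000) = 46.1023°
θ_1 = β − ψ = -119.9966°
θ_3 = φ − θ_1 − θ_2 = 149.9958° (wrapped to (-180°,180°])

-119.997 120.001 149.996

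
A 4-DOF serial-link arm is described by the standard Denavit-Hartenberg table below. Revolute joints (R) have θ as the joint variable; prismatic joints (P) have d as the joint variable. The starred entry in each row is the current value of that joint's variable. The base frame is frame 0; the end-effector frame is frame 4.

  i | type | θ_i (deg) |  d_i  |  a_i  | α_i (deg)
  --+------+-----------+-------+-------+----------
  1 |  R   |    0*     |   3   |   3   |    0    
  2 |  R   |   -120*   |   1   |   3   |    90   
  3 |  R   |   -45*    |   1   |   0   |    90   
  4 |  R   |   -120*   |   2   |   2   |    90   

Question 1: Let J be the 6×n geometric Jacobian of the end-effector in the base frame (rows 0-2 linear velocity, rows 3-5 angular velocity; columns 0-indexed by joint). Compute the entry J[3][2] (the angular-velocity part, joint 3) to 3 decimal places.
axis z_2 = (-0.8660,0.5000,0.0000); lever o_n−o_2 = (1.6946,1.4711,-0.7071)
cross product → J_v[:, 2] = (-0.3536,-0.6124,-2.1213)
J_ω[:, 2] = z_2
entry J[3][2] = -0.8660

-0.866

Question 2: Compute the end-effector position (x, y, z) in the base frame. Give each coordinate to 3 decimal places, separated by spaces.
3.195 -1.127 3.293

after link 1: o_1 = (3.0000, 0.0000, 3.0000)
after link 2: o_2 = (1.5000, -2.5981, 4.0000)
after link 3: o_3 = (0.6340, -2.0981, 4.0000)
after link 4: o_4 = (3.1946, -1.1270, 3.2929)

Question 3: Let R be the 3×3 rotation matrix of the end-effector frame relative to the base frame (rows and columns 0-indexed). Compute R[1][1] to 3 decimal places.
End-effector y-axis (col 1 of R) = (0.3536,0.6124,-0.7071)
R[1][1] = 0.6124

0.612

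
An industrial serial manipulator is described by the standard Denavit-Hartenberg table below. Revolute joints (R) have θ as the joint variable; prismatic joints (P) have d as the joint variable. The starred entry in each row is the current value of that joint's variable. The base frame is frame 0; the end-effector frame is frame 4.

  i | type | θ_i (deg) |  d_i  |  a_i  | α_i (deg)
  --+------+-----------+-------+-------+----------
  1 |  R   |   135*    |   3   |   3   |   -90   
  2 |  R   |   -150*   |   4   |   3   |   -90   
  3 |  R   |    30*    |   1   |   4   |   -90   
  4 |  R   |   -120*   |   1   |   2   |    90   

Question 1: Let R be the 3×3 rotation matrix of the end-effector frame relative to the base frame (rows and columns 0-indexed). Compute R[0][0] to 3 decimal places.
-0.748

End-effector x-axis (col 0 of R) = (-0.7481,0.3946,0.5335)
R[0][0] = -0.7481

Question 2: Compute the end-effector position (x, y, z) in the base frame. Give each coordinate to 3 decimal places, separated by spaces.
after link 1: o_1 = (-2.1213, 2.1213, 3.0000)
after link 2: o_2 = (-3.1126, -2.5442, 4.5000)
after link 3: o_3 = (0.0694, -2.8978, 7.0981)
after link 4: o_4 = (-1.1207, -1.1901, 7.9151)

-1.121 -1.190 7.915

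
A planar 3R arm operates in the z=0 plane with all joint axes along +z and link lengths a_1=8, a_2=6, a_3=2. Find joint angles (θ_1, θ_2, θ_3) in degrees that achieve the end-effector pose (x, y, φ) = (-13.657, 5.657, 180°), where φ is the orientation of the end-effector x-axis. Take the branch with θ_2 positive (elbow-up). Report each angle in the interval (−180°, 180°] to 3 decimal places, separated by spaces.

135.001 44.996 0.003

wrist centre = target − a_3·(cos φ, sin φ) = (-11.6570, 5.6570)
cos θ_2 = (167.8873−8²−6²)/(2·8·6) = 0.7072; θ_2 = 44.9957° (elbow-up)
β = atan2(5.6570,-11.6570) = 154.1133°; ψ = atan2(4.2423,12.2430) = 19.1118°
θ_1 = β − ψ = 135.0015°
θ_3 = φ − θ_1 − θ_2 = 0.0028° (wrapped to (-180°,180°])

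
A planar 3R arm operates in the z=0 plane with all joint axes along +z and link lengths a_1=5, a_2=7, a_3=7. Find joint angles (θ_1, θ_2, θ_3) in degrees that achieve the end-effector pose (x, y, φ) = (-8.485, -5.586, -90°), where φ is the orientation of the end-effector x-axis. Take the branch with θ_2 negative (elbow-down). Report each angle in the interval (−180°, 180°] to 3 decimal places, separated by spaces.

wrist centre = target − a_3·(cos φ, sin φ) = (-8.4850, 1.4140)
cos θ_2 = (73.9946−5²−7²)/(2·5·7) = -0.0001; θ_2 = -90.0044° (elbow-down)
β = atan2(1.4140,-8.4850) = 170.5388°; ψ = atan2(-7.0000,4.9995) = -54.4652°
θ_1 = β − ψ = 225.0040°
θ_3 = φ − θ_1 − θ_2 = 135.0004° (wrapped to (-180°,180°])

-134.996 -90.004 135.000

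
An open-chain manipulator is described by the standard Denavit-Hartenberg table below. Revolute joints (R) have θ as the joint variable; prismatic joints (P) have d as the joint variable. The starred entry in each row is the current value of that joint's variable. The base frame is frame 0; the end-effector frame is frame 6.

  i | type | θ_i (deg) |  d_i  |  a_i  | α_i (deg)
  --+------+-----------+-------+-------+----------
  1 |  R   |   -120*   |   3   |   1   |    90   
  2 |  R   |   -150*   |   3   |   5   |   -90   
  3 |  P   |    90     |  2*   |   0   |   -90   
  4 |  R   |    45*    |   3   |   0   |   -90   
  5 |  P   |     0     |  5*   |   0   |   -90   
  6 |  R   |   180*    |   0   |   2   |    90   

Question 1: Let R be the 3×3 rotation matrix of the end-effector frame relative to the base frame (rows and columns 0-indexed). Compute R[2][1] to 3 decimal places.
End-effector y-axis (col 1 of R) = (0.4330,0.7500,-0.5000)
R[2][1] = -0.5000

-0.500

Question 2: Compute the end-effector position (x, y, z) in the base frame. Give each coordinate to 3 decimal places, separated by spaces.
-6.488 4.661 2.105

after link 1: o_1 = (-0.5000, -0.8660, 3.0000)
after link 2: o_2 = (-0.9330, 4.3840, 0.5000)
after link 3: o_3 = (-1.4330, 3.5179, -1.2321)
after link 4: o_4 = (-2.7321, 1.2679, 0.2679)
after link 5: o_5 = (-4.9100, 4.5666, 3.3298)
after link 6: o_6 = (-6.4883, 4.6614, 2.1051)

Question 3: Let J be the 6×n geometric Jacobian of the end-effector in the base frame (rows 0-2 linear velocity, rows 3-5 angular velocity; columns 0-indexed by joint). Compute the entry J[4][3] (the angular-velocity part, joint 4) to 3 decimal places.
axis z_3 = (-0.4330,-0.7500,0.5000); lever o_n−o_3 = (-5.0553,1.1434,3.3371)
cross product → J_v[:, 3] = (-3.0746,-1.0826,-4.2866)
J_ω[:, 3] = z_3
entry J[4][3] = -0.7500

-0.750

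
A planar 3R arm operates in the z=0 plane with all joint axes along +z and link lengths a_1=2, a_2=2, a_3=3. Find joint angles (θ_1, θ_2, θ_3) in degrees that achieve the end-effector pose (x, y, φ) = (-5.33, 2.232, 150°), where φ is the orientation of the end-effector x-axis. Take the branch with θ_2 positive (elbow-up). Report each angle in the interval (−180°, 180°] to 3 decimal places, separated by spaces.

119.998 90.006 -60.003

wrist centre = target − a_3·(cos φ, sin φ) = (-2.7319, 0.7320)
cos θ_2 = (7.9992−2²−2²)/(2·2·2) = -0.0001; θ_2 = 90.0055° (elbow-up)
β = atan2(0.7320,-2.7319) = 165.0003°; ψ = atan2(2.0000,1.9998) = 45.0028°
θ_1 = β − ψ = 119.9976°
θ_3 = φ − θ_1 − θ_2 = -60.0031° (wrapped to (-180°,180°])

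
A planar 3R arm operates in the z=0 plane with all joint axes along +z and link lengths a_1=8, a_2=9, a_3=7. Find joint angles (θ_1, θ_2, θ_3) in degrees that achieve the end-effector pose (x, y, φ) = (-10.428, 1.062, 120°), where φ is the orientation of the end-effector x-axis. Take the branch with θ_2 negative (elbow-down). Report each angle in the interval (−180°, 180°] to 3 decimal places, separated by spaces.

-78.363 -120.000 -41.637

wrist centre = target − a_3·(cos φ, sin φ) = (-6.9280, -5.0002)
cos θ_2 = (72.9990−8²−9²)/(2·8·9) = -0.5000; θ_2 = -120.0005° (elbow-down)
β = atan2(-5.0002,-6.9280) = -144.1807°; ψ = atan2(-7.7942,3.4999) = -65.8178°
θ_1 = β − ψ = -78.3629°
θ_3 = φ − θ_1 − θ_2 = -41.6366° (wrapped to (-180°,180°])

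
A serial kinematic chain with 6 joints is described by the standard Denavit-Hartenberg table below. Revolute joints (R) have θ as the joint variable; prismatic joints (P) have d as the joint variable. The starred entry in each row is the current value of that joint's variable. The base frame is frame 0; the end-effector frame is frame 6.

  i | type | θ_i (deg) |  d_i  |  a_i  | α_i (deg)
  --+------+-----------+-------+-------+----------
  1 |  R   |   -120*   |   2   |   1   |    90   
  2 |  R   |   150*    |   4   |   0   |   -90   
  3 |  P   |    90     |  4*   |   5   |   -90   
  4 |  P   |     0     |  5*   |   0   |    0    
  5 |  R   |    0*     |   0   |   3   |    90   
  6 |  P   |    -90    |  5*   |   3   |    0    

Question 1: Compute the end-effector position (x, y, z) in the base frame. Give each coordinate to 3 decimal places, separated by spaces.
after link 1: o_1 = (-0.5000, -0.8660, 2.0000)
after link 2: o_2 = (-3.9641, 1.1340, 2.0000)
after link 3: o_3 = (1.3660, 0.3660, -1.4641)
after link 4: o_4 = (-0.7990, -3.3840, -3.9641)
after link 5: o_5 = (1.7990, -4.8840, -3.9641)
after link 6: o_6 = (4.3481, -0.4689, -6.7942)

4.348 -0.469 -6.794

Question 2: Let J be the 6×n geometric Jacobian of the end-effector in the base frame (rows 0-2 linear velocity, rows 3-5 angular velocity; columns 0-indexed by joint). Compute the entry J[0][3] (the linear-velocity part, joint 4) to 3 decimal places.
prismatic axis z_3 = (-0.4330,-0.7500,-0.5000)
J_v[:, 3] = z_3; J_ω[:, 3] = (0,0,0)
entry J[0][3] = -0.4330

-0.433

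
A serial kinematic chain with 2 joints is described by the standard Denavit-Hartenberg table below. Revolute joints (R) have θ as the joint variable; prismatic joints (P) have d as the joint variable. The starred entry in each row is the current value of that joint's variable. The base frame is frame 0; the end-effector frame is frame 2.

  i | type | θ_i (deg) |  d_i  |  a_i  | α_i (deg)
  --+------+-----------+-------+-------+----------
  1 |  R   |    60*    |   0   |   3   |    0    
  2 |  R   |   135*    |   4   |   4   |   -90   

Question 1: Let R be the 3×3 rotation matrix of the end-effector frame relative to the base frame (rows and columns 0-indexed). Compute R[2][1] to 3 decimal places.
-1.000

End-effector y-axis (col 1 of R) = (0.0000,-0.0000,-1.0000)
R[2][1] = -1.0000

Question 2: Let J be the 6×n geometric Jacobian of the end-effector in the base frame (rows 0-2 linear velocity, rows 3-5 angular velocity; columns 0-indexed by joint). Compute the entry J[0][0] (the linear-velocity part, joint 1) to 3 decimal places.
-1.563

axis z_0 = ẑ; lever o_n−o_0 = (-2.3637,1.5628,4.0000)
cross product → J_v[:, 0] = (-1.5628,-2.3637,0.0000)
J_ω[:, 0] = z_0
entry J[0][0] = -1.5628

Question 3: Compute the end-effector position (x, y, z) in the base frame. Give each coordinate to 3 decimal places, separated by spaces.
after link 1: o_1 = (1.5000, 2.5981, 0.0000)
after link 2: o_2 = (-2.3637, 1.5628, 4.0000)

-2.364 1.563 4.000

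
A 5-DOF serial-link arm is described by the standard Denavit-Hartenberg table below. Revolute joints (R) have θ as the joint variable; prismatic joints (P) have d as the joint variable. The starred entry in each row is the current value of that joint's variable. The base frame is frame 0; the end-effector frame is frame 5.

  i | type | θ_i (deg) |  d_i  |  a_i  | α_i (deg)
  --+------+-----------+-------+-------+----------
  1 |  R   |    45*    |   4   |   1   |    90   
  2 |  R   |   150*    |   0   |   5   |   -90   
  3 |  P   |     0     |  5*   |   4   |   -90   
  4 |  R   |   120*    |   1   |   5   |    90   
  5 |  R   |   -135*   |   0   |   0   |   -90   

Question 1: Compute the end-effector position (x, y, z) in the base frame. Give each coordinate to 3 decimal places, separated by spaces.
-4.217 -2.803 6.670

after link 1: o_1 = (0.7071, 0.7071, 4.0000)
after link 2: o_2 = (-2.3548, -2.3548, 6.5000)
after link 3: o_3 = (-6.5720, -6.5720, 4.1699)
after link 4: o_4 = (-4.2173, -2.8030, 6.6699)
after link 5: o_5 = (-4.2173, -2.8030, 6.6699)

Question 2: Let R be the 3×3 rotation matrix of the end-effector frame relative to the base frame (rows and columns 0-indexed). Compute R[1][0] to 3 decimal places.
-0.933

End-effector x-axis (col 0 of R) = (0.0670,-0.9330,-0.3536)
R[1][0] = -0.9330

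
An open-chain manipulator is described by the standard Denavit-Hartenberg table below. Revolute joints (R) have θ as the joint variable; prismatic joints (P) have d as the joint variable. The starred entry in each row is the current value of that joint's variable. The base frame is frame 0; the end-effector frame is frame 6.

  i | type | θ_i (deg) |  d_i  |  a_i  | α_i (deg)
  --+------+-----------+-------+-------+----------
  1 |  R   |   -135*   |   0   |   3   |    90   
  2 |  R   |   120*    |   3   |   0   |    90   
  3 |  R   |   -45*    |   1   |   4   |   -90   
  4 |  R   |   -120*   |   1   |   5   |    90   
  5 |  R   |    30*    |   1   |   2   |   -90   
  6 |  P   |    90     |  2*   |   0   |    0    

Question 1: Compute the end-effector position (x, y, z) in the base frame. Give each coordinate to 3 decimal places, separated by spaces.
-8.321 -0.614 5.182

after link 1: o_1 = (-2.1213, -2.1213, 0.0000)
after link 2: o_2 = (-4.2426, -0.0000, 0.0000)
after link 3: o_3 = (-1.8550, -1.6124, 2.9495)
after link 4: o_4 = (-6.6317, -2.8890, 4.1960)
after link 5: o_5 = (-8.7931, -2.3184, 4.2477)
after link 6: o_6 = (-8.3208, -0.6140, 5.1815)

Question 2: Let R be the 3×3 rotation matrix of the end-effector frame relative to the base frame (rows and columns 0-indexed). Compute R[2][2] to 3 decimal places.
End-effector z-axis (col 2 of R) = (0.2362,0.8522,0.4669)
R[2][2] = 0.4669

0.467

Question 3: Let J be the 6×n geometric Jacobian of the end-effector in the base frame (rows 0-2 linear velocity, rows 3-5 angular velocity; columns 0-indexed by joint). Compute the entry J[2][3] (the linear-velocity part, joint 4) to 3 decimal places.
axis z_3 = (-0.2500,0.7500,0.6124); lever o_n−o_3 = (-6.4657,0.9984,2.2321)
cross product → J_v[:, 3] = (1.0627,-3.4014,4.5997)
J_ω[:, 3] = z_3
entry J[2][3] = 4.5997

4.600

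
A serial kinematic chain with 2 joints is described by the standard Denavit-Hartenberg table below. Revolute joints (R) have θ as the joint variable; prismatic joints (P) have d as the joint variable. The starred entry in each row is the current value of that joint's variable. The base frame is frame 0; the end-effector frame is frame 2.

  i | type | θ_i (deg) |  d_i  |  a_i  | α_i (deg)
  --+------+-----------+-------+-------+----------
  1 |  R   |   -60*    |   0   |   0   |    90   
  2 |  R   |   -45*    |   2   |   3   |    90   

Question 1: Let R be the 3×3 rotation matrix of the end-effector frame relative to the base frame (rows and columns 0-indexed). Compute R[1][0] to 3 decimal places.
-0.612

End-effector x-axis (col 0 of R) = (0.3536,-0.6124,-0.7071)
R[1][0] = -0.6124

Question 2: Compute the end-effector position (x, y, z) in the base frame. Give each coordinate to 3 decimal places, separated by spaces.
after link 1: o_1 = (0.0000, 0.0000, 0.0000)
after link 2: o_2 = (-0.6714, -2.8371, -2.1213)

-0.671 -2.837 -2.121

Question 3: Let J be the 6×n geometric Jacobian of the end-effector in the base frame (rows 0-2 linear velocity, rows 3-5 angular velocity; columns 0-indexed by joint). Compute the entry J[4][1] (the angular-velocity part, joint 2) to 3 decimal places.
axis z_1 = (-0.8660,-0.5000,0.0000); lever o_n−o_1 = (-0.6714,-2.8371,-2.1213)
cross product → J_v[:, 1] = (1.0607,-1.8371,2.1213)
J_ω[:, 1] = z_1
entry J[4][1] = -0.5000

-0.500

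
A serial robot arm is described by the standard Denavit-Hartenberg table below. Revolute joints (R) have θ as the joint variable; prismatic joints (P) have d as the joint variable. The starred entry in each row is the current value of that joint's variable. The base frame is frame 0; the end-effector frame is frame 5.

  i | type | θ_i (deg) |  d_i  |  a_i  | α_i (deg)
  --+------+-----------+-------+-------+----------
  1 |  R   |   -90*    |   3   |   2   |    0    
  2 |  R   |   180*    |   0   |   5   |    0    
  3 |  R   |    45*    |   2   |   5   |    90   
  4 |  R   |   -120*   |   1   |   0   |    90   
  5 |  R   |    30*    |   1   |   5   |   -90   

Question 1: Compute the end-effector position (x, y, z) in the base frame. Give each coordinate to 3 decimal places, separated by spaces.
1.083 6.867 1.750

after link 1: o_1 = (0.0000, -2.0000, 3.0000)
after link 2: o_2 = (0.0000, 3.0000, 3.0000)
after link 3: o_3 = (-3.5355, 6.5355, 5.0000)
after link 4: o_4 = (-2.8284, 7.2426, 5.0000)
after link 5: o_5 = (1.0826, 6.8671, 1.7500)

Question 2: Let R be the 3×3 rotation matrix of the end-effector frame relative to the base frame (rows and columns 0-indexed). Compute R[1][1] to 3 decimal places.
0.612

End-effector y-axis (col 1 of R) = (-0.6124,0.6124,-0.5000)
R[1][1] = 0.6124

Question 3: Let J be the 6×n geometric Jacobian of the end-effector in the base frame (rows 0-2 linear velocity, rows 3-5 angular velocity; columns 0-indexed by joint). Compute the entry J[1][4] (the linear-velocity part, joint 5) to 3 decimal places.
3.946

axis z_4 = (0.6124,-0.6124,0.5000); lever o_n−o_4 = (3.9111,-0.3755,-3.2500)
cross product → J_v[:, 4] = (2.1780,3.9457,2.1651)
J_ω[:, 4] = z_4
entry J[1][4] = 3.9457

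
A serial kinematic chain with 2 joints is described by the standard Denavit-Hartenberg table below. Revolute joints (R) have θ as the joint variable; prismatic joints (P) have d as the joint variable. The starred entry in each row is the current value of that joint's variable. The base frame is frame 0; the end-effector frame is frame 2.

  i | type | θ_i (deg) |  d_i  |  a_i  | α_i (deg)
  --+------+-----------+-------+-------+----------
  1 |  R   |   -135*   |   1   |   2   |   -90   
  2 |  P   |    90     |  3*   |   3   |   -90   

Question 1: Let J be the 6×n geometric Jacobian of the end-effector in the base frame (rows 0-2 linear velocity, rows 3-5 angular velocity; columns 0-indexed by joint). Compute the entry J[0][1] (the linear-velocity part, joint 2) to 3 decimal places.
0.707

prismatic axis z_1 = (0.7071,-0.7071,0.0000)
J_v[:, 1] = z_1; J_ω[:, 1] = (0,0,0)
entry J[0][1] = 0.7071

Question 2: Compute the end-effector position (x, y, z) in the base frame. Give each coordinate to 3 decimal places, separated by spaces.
after link 1: o_1 = (-1.4142, -1.4142, 1.0000)
after link 2: o_2 = (0.7071, -3.5355, -2.0000)

0.707 -3.536 -2.000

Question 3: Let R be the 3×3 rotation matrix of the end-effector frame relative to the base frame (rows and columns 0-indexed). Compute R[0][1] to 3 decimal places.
-0.707

End-effector y-axis (col 1 of R) = (-0.7071,0.7071,-0.0000)
R[0][1] = -0.7071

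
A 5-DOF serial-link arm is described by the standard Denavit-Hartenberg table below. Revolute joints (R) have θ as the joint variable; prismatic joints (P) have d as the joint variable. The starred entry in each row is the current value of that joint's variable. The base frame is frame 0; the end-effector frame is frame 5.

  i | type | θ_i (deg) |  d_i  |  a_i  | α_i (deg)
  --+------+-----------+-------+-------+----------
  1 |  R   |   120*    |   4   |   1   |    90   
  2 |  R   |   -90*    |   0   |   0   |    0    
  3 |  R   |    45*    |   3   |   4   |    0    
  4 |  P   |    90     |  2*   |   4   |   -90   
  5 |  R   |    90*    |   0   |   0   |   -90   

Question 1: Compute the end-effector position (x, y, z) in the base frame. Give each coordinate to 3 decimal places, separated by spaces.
after link 1: o_1 = (-0.5000, 0.8660, 4.0000)
after link 2: o_2 = (-0.5000, 0.8660, 4.0000)
after link 3: o_3 = (0.6839, 4.8155, 1.1716)
after link 4: o_4 = (1.0017, 8.2650, 4.0000)
after link 5: o_5 = (1.0017, 8.2650, 4.0000)

1.002 8.265 4.000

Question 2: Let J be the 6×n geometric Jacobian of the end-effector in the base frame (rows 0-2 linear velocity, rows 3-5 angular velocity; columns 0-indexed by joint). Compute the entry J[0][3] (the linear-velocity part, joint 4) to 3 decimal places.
prismatic axis z_3 = (0.8660,0.5000,0.0000)
J_v[:, 3] = z_3; J_ω[:, 3] = (0,0,0)
entry J[0][3] = 0.8660

0.866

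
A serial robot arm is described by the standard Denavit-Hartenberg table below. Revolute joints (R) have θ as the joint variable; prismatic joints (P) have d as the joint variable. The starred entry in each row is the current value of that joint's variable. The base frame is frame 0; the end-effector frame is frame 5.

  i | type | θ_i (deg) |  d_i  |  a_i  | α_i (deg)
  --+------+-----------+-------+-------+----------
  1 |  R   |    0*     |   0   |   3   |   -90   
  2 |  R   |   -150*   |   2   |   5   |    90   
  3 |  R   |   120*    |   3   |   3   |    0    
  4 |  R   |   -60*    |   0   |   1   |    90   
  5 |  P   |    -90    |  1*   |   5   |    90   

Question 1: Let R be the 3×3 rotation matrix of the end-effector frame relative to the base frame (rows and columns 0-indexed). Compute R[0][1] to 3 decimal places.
End-effector y-axis (col 1 of R) = (-0.7500,-0.5000,0.4330)
R[0][1] = -0.7500

-0.750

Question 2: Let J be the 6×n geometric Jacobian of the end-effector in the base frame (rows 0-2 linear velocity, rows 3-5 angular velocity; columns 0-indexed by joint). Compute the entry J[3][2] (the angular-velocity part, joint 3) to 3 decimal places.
axis z_2 = (-0.5000,0.0000,-0.8660); lever o_n−o_2 = (1.1160,2.9641,1.6651)
cross product → J_v[:, 2] = (2.5670,-0.1340,-1.4821)
J_ω[:, 2] = z_2
entry J[3][2] = -0.5000

-0.500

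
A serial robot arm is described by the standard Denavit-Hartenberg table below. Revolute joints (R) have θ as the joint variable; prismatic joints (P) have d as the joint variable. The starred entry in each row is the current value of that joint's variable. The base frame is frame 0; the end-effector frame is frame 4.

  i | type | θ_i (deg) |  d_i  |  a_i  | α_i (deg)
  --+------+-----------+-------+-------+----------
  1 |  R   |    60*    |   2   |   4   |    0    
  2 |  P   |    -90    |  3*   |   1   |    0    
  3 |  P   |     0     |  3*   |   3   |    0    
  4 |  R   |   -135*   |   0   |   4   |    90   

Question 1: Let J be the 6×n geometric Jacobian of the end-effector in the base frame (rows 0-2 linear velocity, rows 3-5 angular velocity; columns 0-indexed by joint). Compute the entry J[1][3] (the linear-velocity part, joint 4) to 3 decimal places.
-3.864

axis z_3 = (0.0000,0.0000,1.0000); lever o_n−o_3 = (-3.8637,-1.0353,0.0000)
cross product → J_v[:, 3] = (1.0353,-3.8637,0.0000)
J_ω[:, 3] = z_3
entry J[1][3] = -3.8637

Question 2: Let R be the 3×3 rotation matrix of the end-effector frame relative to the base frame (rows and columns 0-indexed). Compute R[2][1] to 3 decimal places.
1.000

End-effector y-axis (col 1 of R) = (0.0000,-0.0000,1.0000)
R[2][1] = 1.0000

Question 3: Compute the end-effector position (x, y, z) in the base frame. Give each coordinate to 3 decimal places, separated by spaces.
1.600 0.429 8.000

after link 1: o_1 = (2.0000, 3.4641, 2.0000)
after link 2: o_2 = (2.8660, 2.9641, 5.0000)
after link 3: o_3 = (5.4641, 1.4641, 8.0000)
after link 4: o_4 = (1.6004, 0.4288, 8.0000)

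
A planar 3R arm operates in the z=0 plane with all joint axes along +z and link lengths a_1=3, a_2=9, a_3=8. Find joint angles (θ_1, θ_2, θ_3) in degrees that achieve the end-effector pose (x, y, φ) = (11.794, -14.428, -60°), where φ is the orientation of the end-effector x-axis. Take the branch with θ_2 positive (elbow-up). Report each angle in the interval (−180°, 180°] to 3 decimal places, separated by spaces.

-90.007 60.008 -30.001

wrist centre = target − a_3·(cos φ, sin φ) = (7.7940, -7.4998)
cos θ_2 = (116.9934−3²−9²)/(2·3·9) = 0.4999; θ_2 = 60.0081° (elbow-up)
β = atan2(-7.4998,7.7940) = -43.8980°; ψ = atan2(7.7949,7.4989) = 46.1087°
θ_1 = β − ψ = -90.0066°
θ_3 = φ − θ_1 − θ_2 = -30.0015° (wrapped to (-180°,180°])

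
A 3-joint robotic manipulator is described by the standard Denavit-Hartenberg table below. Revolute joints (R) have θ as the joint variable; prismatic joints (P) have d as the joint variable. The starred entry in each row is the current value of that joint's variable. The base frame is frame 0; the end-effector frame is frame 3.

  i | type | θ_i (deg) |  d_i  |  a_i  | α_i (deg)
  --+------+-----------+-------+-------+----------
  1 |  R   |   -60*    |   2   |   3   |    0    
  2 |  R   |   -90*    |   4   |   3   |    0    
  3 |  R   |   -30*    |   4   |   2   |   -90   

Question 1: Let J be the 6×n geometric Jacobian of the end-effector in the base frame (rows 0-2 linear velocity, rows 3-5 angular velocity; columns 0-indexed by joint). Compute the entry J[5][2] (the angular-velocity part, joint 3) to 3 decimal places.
1.000

axis z_2 = (0.0000,0.0000,1.0000); lever o_n−o_2 = (-2.0000,-0.0000,4.0000)
cross product → J_v[:, 2] = (0.0000,-2.0000,0.0000)
J_ω[:, 2] = z_2
entry J[5][2] = 1.0000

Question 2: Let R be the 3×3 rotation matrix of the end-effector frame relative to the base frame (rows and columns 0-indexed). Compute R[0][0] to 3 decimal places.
End-effector x-axis (col 0 of R) = (-1.0000,-0.0000,0.0000)
R[0][0] = -1.0000

-1.000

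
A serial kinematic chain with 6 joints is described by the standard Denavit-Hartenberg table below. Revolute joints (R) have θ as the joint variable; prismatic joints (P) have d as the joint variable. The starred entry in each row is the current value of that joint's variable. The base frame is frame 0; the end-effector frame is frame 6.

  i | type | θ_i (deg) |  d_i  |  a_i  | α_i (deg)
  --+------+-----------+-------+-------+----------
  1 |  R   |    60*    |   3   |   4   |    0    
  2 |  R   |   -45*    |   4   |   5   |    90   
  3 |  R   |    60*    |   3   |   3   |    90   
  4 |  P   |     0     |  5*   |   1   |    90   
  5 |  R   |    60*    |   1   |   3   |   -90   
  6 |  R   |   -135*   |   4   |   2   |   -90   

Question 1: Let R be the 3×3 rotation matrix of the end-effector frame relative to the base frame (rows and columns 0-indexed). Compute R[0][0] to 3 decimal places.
-0.866

End-effector x-axis (col 0 of R) = (-0.8660,0.5000,-0.0000)
R[0][0] = -0.8660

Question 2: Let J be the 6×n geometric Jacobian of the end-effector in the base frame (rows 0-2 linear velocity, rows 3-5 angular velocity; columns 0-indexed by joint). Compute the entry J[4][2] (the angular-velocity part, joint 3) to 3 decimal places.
-0.966

axis z_2 = (0.2588,-0.9659,0.0000); lever o_n−o_2 = (7.7978,1.4830,-3.0359)
cross product → J_v[:, 2] = (2.9325,0.7857,7.9159)
J_ω[:, 2] = z_2
entry J[4][2] = -0.9659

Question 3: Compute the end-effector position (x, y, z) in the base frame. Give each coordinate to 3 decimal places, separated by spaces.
14.627 6.241 3.964

after link 1: o_1 = (2.0000, 3.4641, 3.0000)
after link 2: o_2 = (6.8296, 4.7582, 7.0000)
after link 3: o_3 = (9.0550, 2.2486, 9.5981)
after link 4: o_4 = (13.7205, 3.4988, 7.9641)
after link 5: o_5 = (16.3595, 5.2412, 7.9641)
after link 6: o_6 = (14.6274, 6.2412, 3.9641)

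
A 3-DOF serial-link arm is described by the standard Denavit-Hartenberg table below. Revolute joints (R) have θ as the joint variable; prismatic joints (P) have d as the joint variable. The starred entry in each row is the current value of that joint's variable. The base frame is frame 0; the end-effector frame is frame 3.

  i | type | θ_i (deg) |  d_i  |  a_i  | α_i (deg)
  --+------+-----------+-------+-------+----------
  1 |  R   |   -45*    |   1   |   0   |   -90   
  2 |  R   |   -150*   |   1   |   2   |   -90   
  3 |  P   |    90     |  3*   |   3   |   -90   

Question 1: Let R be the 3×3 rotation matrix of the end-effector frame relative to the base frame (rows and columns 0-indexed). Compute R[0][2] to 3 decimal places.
End-effector z-axis (col 2 of R) = (0.6124,-0.6124,-0.5000)
R[0][2] = 0.6124

0.612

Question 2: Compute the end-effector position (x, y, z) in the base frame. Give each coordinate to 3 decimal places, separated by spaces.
after link 1: o_1 = (0.0000, 0.0000, 1.0000)
after link 2: o_2 = (-0.5176, 1.9319, 2.0000)
after link 3: o_3 = (-1.5783, -1.2501, 4.5981)

-1.578 -1.250 4.598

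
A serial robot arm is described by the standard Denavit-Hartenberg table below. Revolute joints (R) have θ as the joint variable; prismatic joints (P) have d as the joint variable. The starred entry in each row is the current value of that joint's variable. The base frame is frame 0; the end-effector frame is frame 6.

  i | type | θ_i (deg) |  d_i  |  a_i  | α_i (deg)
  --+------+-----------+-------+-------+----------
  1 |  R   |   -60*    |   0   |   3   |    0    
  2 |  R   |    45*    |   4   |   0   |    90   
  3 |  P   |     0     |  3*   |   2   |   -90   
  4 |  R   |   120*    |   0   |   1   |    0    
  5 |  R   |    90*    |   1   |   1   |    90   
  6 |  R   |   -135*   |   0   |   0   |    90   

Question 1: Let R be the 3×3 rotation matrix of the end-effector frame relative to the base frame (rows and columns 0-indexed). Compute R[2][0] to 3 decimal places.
End-effector x-axis (col 0 of R) = (0.6830,0.1830,-0.7071)
R[2][0] = -0.7071

-0.707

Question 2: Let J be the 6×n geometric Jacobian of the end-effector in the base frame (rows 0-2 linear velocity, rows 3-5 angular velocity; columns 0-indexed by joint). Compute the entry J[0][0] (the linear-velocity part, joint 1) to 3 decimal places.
axis z_0 = ẑ; lever o_n−o_0 = (1.4306,-5.3064,5.0000)
cross product → J_v[:, 0] = (5.3064,1.4306,-0.0000)
J_ω[:, 0] = z_0
entry J[0][0] = 5.3064

5.306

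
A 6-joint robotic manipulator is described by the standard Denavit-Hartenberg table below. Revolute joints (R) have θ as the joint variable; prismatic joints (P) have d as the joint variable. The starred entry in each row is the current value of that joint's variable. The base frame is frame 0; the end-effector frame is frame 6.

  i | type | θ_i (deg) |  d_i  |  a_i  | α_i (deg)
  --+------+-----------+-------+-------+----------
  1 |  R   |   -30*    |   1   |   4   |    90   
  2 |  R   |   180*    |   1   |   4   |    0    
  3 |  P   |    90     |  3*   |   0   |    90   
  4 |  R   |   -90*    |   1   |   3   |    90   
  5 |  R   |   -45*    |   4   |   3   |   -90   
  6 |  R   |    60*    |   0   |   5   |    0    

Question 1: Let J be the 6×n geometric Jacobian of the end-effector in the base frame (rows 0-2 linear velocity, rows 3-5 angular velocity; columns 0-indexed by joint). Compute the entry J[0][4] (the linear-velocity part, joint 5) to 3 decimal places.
-1.424

axis z_4 = (0.0000,0.0000,1.0000); lever o_n−o_4 = (5.3126,1.4235,-0.3301)
cross product → J_v[:, 4] = (-1.4235,5.3126,0.0000)
J_ω[:, 4] = z_4
entry J[0][4] = -1.4235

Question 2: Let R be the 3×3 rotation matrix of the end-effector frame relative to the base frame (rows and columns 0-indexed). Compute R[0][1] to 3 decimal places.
-0.837

End-effector y-axis (col 1 of R) = (-0.8365,-0.2241,-0.5000)
R[0][1] = -0.8365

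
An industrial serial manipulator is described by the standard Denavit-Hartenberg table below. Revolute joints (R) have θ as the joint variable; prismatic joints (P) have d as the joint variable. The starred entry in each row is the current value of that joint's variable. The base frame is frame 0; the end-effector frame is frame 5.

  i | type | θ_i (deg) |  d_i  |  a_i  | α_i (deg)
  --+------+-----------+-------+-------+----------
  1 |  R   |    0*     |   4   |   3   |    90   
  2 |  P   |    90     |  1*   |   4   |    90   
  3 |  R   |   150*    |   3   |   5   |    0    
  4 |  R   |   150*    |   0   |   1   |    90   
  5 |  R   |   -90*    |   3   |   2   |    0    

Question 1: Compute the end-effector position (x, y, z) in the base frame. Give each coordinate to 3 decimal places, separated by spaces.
after link 1: o_1 = (3.0000, 0.0000, 4.0000)
after link 2: o_2 = (3.0000, -1.0000, 8.0000)
after link 3: o_3 = (6.0000, -3.5000, 3.6699)
after link 4: o_4 = (6.0000, -2.6340, 4.1699)
after link 5: o_5 = (4.0000, -1.1340, 1.5718)

4.000 -1.134 1.572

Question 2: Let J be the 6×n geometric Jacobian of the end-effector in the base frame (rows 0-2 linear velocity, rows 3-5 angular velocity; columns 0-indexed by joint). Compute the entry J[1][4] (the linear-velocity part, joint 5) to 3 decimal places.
axis z_4 = (0.0000,0.5000,-0.8660); lever o_n−o_4 = (-2.0000,1.5000,-2.5981)
cross product → J_v[:, 4] = (0.0000,1.7321,1.0000)
J_ω[:, 4] = z_4
entry J[1][4] = 1.7321

1.732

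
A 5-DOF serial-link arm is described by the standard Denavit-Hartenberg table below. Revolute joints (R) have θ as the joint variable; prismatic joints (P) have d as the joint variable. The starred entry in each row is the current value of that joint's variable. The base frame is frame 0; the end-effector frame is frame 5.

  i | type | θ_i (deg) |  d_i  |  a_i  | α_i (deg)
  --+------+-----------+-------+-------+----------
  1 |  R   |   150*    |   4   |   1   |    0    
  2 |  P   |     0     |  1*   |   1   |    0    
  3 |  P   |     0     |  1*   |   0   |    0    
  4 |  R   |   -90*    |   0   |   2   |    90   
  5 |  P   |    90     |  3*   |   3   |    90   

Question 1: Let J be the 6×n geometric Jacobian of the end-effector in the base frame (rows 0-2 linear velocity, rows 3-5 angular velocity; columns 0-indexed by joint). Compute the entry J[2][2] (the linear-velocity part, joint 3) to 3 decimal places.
prismatic axis z_2 = (0.0000,0.0000,1.0000)
J_v[:, 2] = z_2; J_ω[:, 2] = (0,0,0)
entry J[2][2] = 1.0000

1.000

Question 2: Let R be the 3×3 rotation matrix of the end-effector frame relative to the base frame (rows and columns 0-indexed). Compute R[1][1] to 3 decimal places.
End-effector y-axis (col 1 of R) = (0.8660,-0.5000,0.0000)
R[1][1] = -0.5000

-0.500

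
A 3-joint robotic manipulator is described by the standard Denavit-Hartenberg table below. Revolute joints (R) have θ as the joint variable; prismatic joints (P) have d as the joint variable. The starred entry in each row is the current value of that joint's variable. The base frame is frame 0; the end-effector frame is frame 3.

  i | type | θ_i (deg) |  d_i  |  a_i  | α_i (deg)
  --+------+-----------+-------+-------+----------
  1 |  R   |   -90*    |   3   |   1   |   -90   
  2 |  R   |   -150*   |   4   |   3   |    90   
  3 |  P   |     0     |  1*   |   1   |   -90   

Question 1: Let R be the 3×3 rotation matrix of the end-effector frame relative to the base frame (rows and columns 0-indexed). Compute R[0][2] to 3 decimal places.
End-effector z-axis (col 2 of R) = (1.0000,0.0000,0.0000)
R[0][2] = 1.0000

1.000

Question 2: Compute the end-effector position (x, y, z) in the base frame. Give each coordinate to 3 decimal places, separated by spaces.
4.000 2.964 4.134

after link 1: o_1 = (0.0000, -1.0000, 3.0000)
after link 2: o_2 = (4.0000, 1.5981, 4.5000)
after link 3: o_3 = (4.0000, 2.9641, 4.1340)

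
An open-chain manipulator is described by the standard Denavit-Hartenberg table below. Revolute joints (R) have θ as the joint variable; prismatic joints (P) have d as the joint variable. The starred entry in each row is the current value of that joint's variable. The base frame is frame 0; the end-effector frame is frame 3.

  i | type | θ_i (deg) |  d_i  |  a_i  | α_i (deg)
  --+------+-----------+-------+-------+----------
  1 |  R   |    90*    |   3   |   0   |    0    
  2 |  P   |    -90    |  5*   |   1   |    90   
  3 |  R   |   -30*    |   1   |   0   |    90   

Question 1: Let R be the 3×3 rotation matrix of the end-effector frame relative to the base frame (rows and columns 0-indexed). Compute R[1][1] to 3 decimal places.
-1.000

End-effector y-axis (col 1 of R) = (0.0000,-1.0000,0.0000)
R[1][1] = -1.0000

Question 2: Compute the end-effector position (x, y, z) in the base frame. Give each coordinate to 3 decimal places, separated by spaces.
1.000 -1.000 8.000

after link 1: o_1 = (0.0000, 0.0000, 3.0000)
after link 2: o_2 = (1.0000, 0.0000, 8.0000)
after link 3: o_3 = (1.0000, -1.0000, 8.0000)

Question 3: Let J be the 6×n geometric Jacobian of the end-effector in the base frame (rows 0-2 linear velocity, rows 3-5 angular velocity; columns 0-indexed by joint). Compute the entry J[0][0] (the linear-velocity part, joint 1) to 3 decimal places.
1.000

axis z_0 = ẑ; lever o_n−o_0 = (1.0000,-1.0000,8.0000)
cross product → J_v[:, 0] = (1.0000,1.0000,-0.0000)
J_ω[:, 0] = z_0
entry J[0][0] = 1.0000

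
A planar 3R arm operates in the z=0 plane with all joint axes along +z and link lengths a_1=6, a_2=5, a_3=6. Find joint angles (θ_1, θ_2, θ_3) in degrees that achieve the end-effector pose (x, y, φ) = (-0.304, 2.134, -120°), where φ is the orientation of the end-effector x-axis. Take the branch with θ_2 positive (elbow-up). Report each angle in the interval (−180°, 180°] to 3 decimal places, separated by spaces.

30.001 90.000 119.999

wrist centre = target − a_3·(cos φ, sin φ) = (2.6960, 7.3302)
cos θ_2 = (60.9996−6²−5²)/(2·6·5) = -0.0000; θ_2 = 90.0004° (elbow-up)
β = atan2(7.3302,2.6960) = 69.8067°; ψ = atan2(5.0000,6.0000) = 39.8057°
θ_1 = β − ψ = 30.0009°
θ_3 = φ − θ_1 − θ_2 = 119.9986° (wrapped to (-180°,180°])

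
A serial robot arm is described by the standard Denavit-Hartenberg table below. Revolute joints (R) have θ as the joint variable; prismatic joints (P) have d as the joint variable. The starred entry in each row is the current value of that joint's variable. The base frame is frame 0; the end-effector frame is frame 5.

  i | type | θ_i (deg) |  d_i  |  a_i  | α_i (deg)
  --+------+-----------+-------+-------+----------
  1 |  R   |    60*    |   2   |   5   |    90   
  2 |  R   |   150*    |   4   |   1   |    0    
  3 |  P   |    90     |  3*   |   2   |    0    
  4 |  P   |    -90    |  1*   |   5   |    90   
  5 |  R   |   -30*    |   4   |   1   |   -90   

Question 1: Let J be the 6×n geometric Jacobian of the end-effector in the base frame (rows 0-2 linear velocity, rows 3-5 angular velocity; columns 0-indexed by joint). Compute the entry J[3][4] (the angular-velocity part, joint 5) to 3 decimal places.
axis z_4 = (0.2500,0.4330,0.8660); lever o_n−o_4 = (0.1920,1.3325,3.8971)
cross product → J_v[:, 4] = (0.5335,-0.8080,0.2500)
J_ω[:, 4] = z_4
entry J[3][4] = 0.2500

0.250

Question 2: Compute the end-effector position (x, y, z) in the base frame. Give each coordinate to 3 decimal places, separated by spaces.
after link 1: o_1 = (2.5000, 4.3301, 2.0000)
after link 2: o_2 = (5.5311, 1.5801, 2.5000)
after link 3: o_3 = (7.6292, -0.7859, 0.7679)
after link 4: o_4 = (6.3301, -5.0359, 3.2679)
after link 5: o_5 = (6.5221, -3.7034, 7.1651)

6.522 -3.703 7.165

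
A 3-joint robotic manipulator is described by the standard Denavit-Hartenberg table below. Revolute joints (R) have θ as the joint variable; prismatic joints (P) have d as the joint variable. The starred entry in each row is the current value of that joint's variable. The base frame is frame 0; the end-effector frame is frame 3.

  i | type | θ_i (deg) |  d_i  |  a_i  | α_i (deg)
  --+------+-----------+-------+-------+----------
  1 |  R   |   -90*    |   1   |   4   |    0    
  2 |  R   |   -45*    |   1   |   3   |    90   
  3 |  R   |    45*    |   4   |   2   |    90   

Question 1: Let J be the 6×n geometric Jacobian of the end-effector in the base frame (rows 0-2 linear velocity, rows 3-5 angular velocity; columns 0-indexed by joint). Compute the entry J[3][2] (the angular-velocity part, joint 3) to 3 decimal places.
-0.707

axis z_2 = (-0.7071,0.7071,0.0000); lever o_n−o_2 = (-3.8284,1.8284,1.4142)
cross product → J_v[:, 2] = (1.0000,1.0000,1.4142)
J_ω[:, 2] = z_2
entry J[3][2] = -0.7071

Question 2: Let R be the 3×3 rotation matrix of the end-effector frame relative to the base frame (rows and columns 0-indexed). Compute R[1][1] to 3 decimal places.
End-effector y-axis (col 1 of R) = (-0.7071,0.7071,0.0000)
R[1][1] = 0.7071

0.707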